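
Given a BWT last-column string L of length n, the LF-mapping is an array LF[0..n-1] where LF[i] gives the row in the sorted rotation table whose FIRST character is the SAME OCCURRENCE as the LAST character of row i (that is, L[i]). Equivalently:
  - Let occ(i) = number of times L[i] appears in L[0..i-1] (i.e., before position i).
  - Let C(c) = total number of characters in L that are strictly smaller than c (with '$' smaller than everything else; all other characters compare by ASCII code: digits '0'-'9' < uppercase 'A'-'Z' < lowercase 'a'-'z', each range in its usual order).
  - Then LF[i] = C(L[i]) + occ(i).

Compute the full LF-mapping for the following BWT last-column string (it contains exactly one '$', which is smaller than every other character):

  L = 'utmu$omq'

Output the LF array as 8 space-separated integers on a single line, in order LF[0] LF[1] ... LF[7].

Answer: 6 5 1 7 0 3 2 4

Derivation:
Char counts: '$':1, 'm':2, 'o':1, 'q':1, 't':1, 'u':2
C (first-col start): C('$')=0, C('m')=1, C('o')=3, C('q')=4, C('t')=5, C('u')=6
L[0]='u': occ=0, LF[0]=C('u')+0=6+0=6
L[1]='t': occ=0, LF[1]=C('t')+0=5+0=5
L[2]='m': occ=0, LF[2]=C('m')+0=1+0=1
L[3]='u': occ=1, LF[3]=C('u')+1=6+1=7
L[4]='$': occ=0, LF[4]=C('$')+0=0+0=0
L[5]='o': occ=0, LF[5]=C('o')+0=3+0=3
L[6]='m': occ=1, LF[6]=C('m')+1=1+1=2
L[7]='q': occ=0, LF[7]=C('q')+0=4+0=4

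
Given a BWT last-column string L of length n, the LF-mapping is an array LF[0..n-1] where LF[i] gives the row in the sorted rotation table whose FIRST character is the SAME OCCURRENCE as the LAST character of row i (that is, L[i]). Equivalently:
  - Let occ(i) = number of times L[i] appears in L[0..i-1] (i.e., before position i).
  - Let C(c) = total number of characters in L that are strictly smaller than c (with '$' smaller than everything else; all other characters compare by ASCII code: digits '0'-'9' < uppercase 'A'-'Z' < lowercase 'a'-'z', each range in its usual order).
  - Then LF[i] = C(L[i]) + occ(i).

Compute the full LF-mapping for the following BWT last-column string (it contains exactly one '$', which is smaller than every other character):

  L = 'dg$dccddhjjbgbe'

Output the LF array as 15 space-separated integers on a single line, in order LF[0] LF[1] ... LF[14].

Char counts: '$':1, 'b':2, 'c':2, 'd':4, 'e':1, 'g':2, 'h':1, 'j':2
C (first-col start): C('$')=0, C('b')=1, C('c')=3, C('d')=5, C('e')=9, C('g')=10, C('h')=12, C('j')=13
L[0]='d': occ=0, LF[0]=C('d')+0=5+0=5
L[1]='g': occ=0, LF[1]=C('g')+0=10+0=10
L[2]='$': occ=0, LF[2]=C('$')+0=0+0=0
L[3]='d': occ=1, LF[3]=C('d')+1=5+1=6
L[4]='c': occ=0, LF[4]=C('c')+0=3+0=3
L[5]='c': occ=1, LF[5]=C('c')+1=3+1=4
L[6]='d': occ=2, LF[6]=C('d')+2=5+2=7
L[7]='d': occ=3, LF[7]=C('d')+3=5+3=8
L[8]='h': occ=0, LF[8]=C('h')+0=12+0=12
L[9]='j': occ=0, LF[9]=C('j')+0=13+0=13
L[10]='j': occ=1, LF[10]=C('j')+1=13+1=14
L[11]='b': occ=0, LF[11]=C('b')+0=1+0=1
L[12]='g': occ=1, LF[12]=C('g')+1=10+1=11
L[13]='b': occ=1, LF[13]=C('b')+1=1+1=2
L[14]='e': occ=0, LF[14]=C('e')+0=9+0=9

Answer: 5 10 0 6 3 4 7 8 12 13 14 1 11 2 9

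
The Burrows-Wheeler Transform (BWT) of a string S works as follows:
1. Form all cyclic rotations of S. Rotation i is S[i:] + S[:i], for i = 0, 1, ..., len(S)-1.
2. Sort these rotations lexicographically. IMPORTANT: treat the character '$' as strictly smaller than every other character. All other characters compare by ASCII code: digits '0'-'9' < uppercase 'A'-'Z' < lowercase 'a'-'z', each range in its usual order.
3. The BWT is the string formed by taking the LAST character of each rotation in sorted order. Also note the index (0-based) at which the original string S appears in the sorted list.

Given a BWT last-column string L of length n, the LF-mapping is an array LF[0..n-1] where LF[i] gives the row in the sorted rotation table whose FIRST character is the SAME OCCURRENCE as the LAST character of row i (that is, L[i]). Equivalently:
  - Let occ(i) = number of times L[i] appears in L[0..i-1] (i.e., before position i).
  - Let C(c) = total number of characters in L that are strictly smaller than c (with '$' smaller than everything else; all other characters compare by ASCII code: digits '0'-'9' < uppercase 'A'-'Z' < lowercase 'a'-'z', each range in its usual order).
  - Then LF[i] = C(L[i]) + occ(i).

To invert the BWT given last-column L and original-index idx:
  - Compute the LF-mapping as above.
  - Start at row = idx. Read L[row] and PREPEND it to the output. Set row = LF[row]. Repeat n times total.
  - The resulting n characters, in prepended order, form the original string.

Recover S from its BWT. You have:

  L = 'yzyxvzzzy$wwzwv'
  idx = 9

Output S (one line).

LF mapping: 7 10 8 6 1 11 12 13 9 0 3 4 14 5 2
Walk LF starting at row 9, prepending L[row]:
  step 1: row=9, L[9]='$', prepend. Next row=LF[9]=0
  step 2: row=0, L[0]='y', prepend. Next row=LF[0]=7
  step 3: row=7, L[7]='z', prepend. Next row=LF[7]=13
  step 4: row=13, L[13]='w', prepend. Next row=LF[13]=5
  step 5: row=5, L[5]='z', prepend. Next row=LF[5]=11
  step 6: row=11, L[11]='w', prepend. Next row=LF[11]=4
  step 7: row=4, L[4]='v', prepend. Next row=LF[4]=1
  step 8: row=1, L[1]='z', prepend. Next row=LF[1]=10
  step 9: row=10, L[10]='w', prepend. Next row=LF[10]=3
  step 10: row=3, L[3]='x', prepend. Next row=LF[3]=6
  step 11: row=6, L[6]='z', prepend. Next row=LF[6]=12
  step 12: row=12, L[12]='z', prepend. Next row=LF[12]=14
  step 13: row=14, L[14]='v', prepend. Next row=LF[14]=2
  step 14: row=2, L[2]='y', prepend. Next row=LF[2]=8
  step 15: row=8, L[8]='y', prepend. Next row=LF[8]=9
Reversed output: yyvzzxwzvwzwzy$

Answer: yyvzzxwzvwzwzy$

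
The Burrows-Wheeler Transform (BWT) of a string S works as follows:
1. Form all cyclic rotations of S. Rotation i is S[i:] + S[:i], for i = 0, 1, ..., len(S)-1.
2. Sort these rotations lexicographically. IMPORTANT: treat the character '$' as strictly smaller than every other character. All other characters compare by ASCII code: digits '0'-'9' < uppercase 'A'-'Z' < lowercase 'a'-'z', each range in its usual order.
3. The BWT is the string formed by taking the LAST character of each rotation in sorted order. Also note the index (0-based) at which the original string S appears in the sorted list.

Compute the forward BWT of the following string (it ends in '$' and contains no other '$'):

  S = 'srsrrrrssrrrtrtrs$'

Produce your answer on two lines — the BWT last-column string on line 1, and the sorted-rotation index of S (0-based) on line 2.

Answer: ssrsrrtsrtrrrs$rrr
14

Derivation:
All 18 rotations (rotation i = S[i:]+S[:i]):
  rot[0] = srsrrrrssrrrtrtrs$
  rot[1] = rsrrrrssrrrtrtrs$s
  rot[2] = srrrrssrrrtrtrs$sr
  rot[3] = rrrrssrrrtrtrs$srs
  rot[4] = rrrssrrrtrtrs$srsr
  rot[5] = rrssrrrtrtrs$srsrr
  rot[6] = rssrrrtrtrs$srsrrr
  rot[7] = ssrrrtrtrs$srsrrrr
  rot[8] = srrrtrtrs$srsrrrrs
  rot[9] = rrrtrtrs$srsrrrrss
  rot[10] = rrtrtrs$srsrrrrssr
  rot[11] = rtrtrs$srsrrrrssrr
  rot[12] = trtrs$srsrrrrssrrr
  rot[13] = rtrs$srsrrrrssrrrt
  rot[14] = trs$srsrrrrssrrrtr
  rot[15] = rs$srsrrrrssrrrtrt
  rot[16] = s$srsrrrrssrrrtrtr
  rot[17] = $srsrrrrssrrrtrtrs
Sorted (with $ < everything):
  sorted[0] = $srsrrrrssrrrtrtrs  (last char: 's')
  sorted[1] = rrrrssrrrtrtrs$srs  (last char: 's')
  sorted[2] = rrrssrrrtrtrs$srsr  (last char: 'r')
  sorted[3] = rrrtrtrs$srsrrrrss  (last char: 's')
  sorted[4] = rrssrrrtrtrs$srsrr  (last char: 'r')
  sorted[5] = rrtrtrs$srsrrrrssr  (last char: 'r')
  sorted[6] = rs$srsrrrrssrrrtrt  (last char: 't')
  sorted[7] = rsrrrrssrrrtrtrs$s  (last char: 's')
  sorted[8] = rssrrrtrtrs$srsrrr  (last char: 'r')
  sorted[9] = rtrs$srsrrrrssrrrt  (last char: 't')
  sorted[10] = rtrtrs$srsrrrrssrr  (last char: 'r')
  sorted[11] = s$srsrrrrssrrrtrtr  (last char: 'r')
  sorted[12] = srrrrssrrrtrtrs$sr  (last char: 'r')
  sorted[13] = srrrtrtrs$srsrrrrs  (last char: 's')
  sorted[14] = srsrrrrssrrrtrtrs$  (last char: '$')
  sorted[15] = ssrrrtrtrs$srsrrrr  (last char: 'r')
  sorted[16] = trs$srsrrrrssrrrtr  (last char: 'r')
  sorted[17] = trtrs$srsrrrrssrrr  (last char: 'r')
Last column: ssrsrrtsrtrrrs$rrr
Original string S is at sorted index 14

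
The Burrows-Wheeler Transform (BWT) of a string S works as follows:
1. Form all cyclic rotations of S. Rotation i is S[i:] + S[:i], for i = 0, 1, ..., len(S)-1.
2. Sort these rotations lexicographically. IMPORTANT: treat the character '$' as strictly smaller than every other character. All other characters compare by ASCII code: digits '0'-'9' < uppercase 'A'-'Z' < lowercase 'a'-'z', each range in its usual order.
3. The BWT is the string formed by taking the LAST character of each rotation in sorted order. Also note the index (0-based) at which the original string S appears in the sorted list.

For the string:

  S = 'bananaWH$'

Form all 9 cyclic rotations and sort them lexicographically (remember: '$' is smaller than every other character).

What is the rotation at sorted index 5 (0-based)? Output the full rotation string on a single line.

All 9 rotations (rotation i = S[i:]+S[:i]):
  rot[0] = bananaWH$
  rot[1] = ananaWH$b
  rot[2] = nanaWH$ba
  rot[3] = anaWH$ban
  rot[4] = naWH$bana
  rot[5] = aWH$banan
  rot[6] = WH$banana
  rot[7] = H$bananaW
  rot[8] = $bananaWH
Sorted (with $ < everything):
  sorted[0] = $bananaWH
  sorted[1] = H$bananaW
  sorted[2] = WH$banana
  sorted[3] = aWH$banan
  sorted[4] = anaWH$ban
  sorted[5] = ananaWH$b
  sorted[6] = bananaWH$
  sorted[7] = naWH$bana
  sorted[8] = nanaWH$ba
sorted[5] = ananaWH$b

Answer: ananaWH$b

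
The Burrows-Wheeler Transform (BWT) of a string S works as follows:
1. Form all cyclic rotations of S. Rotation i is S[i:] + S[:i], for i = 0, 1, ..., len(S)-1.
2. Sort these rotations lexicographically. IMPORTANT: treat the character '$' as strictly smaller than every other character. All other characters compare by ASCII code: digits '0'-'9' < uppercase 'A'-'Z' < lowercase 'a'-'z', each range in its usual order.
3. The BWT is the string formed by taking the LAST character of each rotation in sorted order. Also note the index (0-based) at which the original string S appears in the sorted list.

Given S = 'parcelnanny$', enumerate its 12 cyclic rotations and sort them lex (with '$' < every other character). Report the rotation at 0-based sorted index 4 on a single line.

Answer: elnanny$parc

Derivation:
All 12 rotations (rotation i = S[i:]+S[:i]):
  rot[0] = parcelnanny$
  rot[1] = arcelnanny$p
  rot[2] = rcelnanny$pa
  rot[3] = celnanny$par
  rot[4] = elnanny$parc
  rot[5] = lnanny$parce
  rot[6] = nanny$parcel
  rot[7] = anny$parceln
  rot[8] = nny$parcelna
  rot[9] = ny$parcelnan
  rot[10] = y$parcelnann
  rot[11] = $parcelnanny
Sorted (with $ < everything):
  sorted[0] = $parcelnanny
  sorted[1] = anny$parceln
  sorted[2] = arcelnanny$p
  sorted[3] = celnanny$par
  sorted[4] = elnanny$parc
  sorted[5] = lnanny$parce
  sorted[6] = nanny$parcel
  sorted[7] = nny$parcelna
  sorted[8] = ny$parcelnan
  sorted[9] = parcelnanny$
  sorted[10] = rcelnanny$pa
  sorted[11] = y$parcelnann
sorted[4] = elnanny$parc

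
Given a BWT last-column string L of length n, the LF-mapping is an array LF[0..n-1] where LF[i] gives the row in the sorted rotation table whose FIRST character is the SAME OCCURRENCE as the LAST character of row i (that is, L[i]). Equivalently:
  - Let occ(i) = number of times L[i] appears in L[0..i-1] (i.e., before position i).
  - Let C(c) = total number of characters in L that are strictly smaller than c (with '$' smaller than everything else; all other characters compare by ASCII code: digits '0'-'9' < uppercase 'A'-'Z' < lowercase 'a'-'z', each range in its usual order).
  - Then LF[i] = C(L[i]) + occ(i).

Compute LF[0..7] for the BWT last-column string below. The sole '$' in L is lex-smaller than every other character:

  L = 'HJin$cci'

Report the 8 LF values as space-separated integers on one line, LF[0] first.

Answer: 1 2 5 7 0 3 4 6

Derivation:
Char counts: '$':1, 'H':1, 'J':1, 'c':2, 'i':2, 'n':1
C (first-col start): C('$')=0, C('H')=1, C('J')=2, C('c')=3, C('i')=5, C('n')=7
L[0]='H': occ=0, LF[0]=C('H')+0=1+0=1
L[1]='J': occ=0, LF[1]=C('J')+0=2+0=2
L[2]='i': occ=0, LF[2]=C('i')+0=5+0=5
L[3]='n': occ=0, LF[3]=C('n')+0=7+0=7
L[4]='$': occ=0, LF[4]=C('$')+0=0+0=0
L[5]='c': occ=0, LF[5]=C('c')+0=3+0=3
L[6]='c': occ=1, LF[6]=C('c')+1=3+1=4
L[7]='i': occ=1, LF[7]=C('i')+1=5+1=6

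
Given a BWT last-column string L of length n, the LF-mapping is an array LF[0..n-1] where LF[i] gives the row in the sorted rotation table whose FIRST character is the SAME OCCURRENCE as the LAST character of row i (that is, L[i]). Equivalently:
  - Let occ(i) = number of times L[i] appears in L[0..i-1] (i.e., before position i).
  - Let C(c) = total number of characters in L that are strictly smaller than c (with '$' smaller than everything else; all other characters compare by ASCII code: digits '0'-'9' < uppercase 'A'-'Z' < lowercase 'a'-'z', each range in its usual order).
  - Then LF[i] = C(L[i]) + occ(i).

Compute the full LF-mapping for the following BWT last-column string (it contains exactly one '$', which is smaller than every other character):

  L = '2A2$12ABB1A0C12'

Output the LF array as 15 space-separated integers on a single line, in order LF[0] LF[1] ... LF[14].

Answer: 5 9 6 0 2 7 10 12 13 3 11 1 14 4 8

Derivation:
Char counts: '$':1, '0':1, '1':3, '2':4, 'A':3, 'B':2, 'C':1
C (first-col start): C('$')=0, C('0')=1, C('1')=2, C('2')=5, C('A')=9, C('B')=12, C('C')=14
L[0]='2': occ=0, LF[0]=C('2')+0=5+0=5
L[1]='A': occ=0, LF[1]=C('A')+0=9+0=9
L[2]='2': occ=1, LF[2]=C('2')+1=5+1=6
L[3]='$': occ=0, LF[3]=C('$')+0=0+0=0
L[4]='1': occ=0, LF[4]=C('1')+0=2+0=2
L[5]='2': occ=2, LF[5]=C('2')+2=5+2=7
L[6]='A': occ=1, LF[6]=C('A')+1=9+1=10
L[7]='B': occ=0, LF[7]=C('B')+0=12+0=12
L[8]='B': occ=1, LF[8]=C('B')+1=12+1=13
L[9]='1': occ=1, LF[9]=C('1')+1=2+1=3
L[10]='A': occ=2, LF[10]=C('A')+2=9+2=11
L[11]='0': occ=0, LF[11]=C('0')+0=1+0=1
L[12]='C': occ=0, LF[12]=C('C')+0=14+0=14
L[13]='1': occ=2, LF[13]=C('1')+2=2+2=4
L[14]='2': occ=3, LF[14]=C('2')+3=5+3=8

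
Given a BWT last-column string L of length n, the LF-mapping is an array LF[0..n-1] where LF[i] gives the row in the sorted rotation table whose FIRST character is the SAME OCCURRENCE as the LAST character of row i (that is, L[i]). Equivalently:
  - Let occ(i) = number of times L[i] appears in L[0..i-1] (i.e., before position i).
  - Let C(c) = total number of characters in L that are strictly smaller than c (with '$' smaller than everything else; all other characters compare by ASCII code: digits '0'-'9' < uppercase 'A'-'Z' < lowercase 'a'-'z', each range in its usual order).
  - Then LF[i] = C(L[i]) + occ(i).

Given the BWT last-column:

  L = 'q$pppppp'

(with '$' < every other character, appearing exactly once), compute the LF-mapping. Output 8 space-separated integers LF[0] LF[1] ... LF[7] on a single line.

Char counts: '$':1, 'p':6, 'q':1
C (first-col start): C('$')=0, C('p')=1, C('q')=7
L[0]='q': occ=0, LF[0]=C('q')+0=7+0=7
L[1]='$': occ=0, LF[1]=C('$')+0=0+0=0
L[2]='p': occ=0, LF[2]=C('p')+0=1+0=1
L[3]='p': occ=1, LF[3]=C('p')+1=1+1=2
L[4]='p': occ=2, LF[4]=C('p')+2=1+2=3
L[5]='p': occ=3, LF[5]=C('p')+3=1+3=4
L[6]='p': occ=4, LF[6]=C('p')+4=1+4=5
L[7]='p': occ=5, LF[7]=C('p')+5=1+5=6

Answer: 7 0 1 2 3 4 5 6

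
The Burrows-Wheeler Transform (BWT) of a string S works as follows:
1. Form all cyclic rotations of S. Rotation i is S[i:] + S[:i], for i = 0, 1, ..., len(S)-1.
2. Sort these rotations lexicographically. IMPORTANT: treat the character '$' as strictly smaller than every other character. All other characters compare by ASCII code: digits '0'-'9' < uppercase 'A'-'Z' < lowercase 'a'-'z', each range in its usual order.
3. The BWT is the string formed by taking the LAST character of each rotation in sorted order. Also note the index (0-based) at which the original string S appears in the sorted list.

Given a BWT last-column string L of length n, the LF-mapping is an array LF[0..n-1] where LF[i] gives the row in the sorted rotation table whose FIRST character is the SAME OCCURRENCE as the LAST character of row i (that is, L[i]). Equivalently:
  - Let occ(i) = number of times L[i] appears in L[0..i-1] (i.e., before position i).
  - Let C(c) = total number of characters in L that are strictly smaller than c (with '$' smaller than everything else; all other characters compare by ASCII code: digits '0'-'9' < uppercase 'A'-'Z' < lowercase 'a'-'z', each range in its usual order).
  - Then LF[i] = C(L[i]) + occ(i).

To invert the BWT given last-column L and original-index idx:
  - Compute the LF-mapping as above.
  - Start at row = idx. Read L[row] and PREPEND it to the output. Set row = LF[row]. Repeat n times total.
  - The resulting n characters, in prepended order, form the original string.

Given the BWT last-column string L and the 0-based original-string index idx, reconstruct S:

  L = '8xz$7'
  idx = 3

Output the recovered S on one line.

Answer: x7z8$

Derivation:
LF mapping: 2 3 4 0 1
Walk LF starting at row 3, prepending L[row]:
  step 1: row=3, L[3]='$', prepend. Next row=LF[3]=0
  step 2: row=0, L[0]='8', prepend. Next row=LF[0]=2
  step 3: row=2, L[2]='z', prepend. Next row=LF[2]=4
  step 4: row=4, L[4]='7', prepend. Next row=LF[4]=1
  step 5: row=1, L[1]='x', prepend. Next row=LF[1]=3
Reversed output: x7z8$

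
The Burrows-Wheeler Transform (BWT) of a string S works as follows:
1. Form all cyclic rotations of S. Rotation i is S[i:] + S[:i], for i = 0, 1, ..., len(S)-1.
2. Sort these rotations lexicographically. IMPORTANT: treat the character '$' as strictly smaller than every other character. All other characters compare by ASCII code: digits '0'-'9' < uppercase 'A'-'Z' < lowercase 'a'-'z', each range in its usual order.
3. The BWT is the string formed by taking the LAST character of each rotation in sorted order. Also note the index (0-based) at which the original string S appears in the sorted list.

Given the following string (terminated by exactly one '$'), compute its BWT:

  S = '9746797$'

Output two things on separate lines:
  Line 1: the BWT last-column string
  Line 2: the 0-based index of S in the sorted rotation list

All 8 rotations (rotation i = S[i:]+S[:i]):
  rot[0] = 9746797$
  rot[1] = 746797$9
  rot[2] = 46797$97
  rot[3] = 6797$974
  rot[4] = 797$9746
  rot[5] = 97$97467
  rot[6] = 7$974679
  rot[7] = $9746797
Sorted (with $ < everything):
  sorted[0] = $9746797  (last char: '7')
  sorted[1] = 46797$97  (last char: '7')
  sorted[2] = 6797$974  (last char: '4')
  sorted[3] = 7$974679  (last char: '9')
  sorted[4] = 746797$9  (last char: '9')
  sorted[5] = 797$9746  (last char: '6')
  sorted[6] = 97$97467  (last char: '7')
  sorted[7] = 9746797$  (last char: '$')
Last column: 7749967$
Original string S is at sorted index 7

Answer: 7749967$
7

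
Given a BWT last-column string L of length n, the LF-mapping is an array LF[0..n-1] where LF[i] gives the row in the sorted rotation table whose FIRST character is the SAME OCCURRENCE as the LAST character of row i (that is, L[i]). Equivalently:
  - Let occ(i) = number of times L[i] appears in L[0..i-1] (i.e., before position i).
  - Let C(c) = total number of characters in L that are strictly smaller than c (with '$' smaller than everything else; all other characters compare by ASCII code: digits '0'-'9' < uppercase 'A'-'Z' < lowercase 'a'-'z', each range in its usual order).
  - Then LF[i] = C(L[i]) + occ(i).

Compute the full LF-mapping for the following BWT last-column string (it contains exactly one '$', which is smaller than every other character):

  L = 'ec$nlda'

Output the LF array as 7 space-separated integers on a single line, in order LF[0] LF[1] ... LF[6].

Answer: 4 2 0 6 5 3 1

Derivation:
Char counts: '$':1, 'a':1, 'c':1, 'd':1, 'e':1, 'l':1, 'n':1
C (first-col start): C('$')=0, C('a')=1, C('c')=2, C('d')=3, C('e')=4, C('l')=5, C('n')=6
L[0]='e': occ=0, LF[0]=C('e')+0=4+0=4
L[1]='c': occ=0, LF[1]=C('c')+0=2+0=2
L[2]='$': occ=0, LF[2]=C('$')+0=0+0=0
L[3]='n': occ=0, LF[3]=C('n')+0=6+0=6
L[4]='l': occ=0, LF[4]=C('l')+0=5+0=5
L[5]='d': occ=0, LF[5]=C('d')+0=3+0=3
L[6]='a': occ=0, LF[6]=C('a')+0=1+0=1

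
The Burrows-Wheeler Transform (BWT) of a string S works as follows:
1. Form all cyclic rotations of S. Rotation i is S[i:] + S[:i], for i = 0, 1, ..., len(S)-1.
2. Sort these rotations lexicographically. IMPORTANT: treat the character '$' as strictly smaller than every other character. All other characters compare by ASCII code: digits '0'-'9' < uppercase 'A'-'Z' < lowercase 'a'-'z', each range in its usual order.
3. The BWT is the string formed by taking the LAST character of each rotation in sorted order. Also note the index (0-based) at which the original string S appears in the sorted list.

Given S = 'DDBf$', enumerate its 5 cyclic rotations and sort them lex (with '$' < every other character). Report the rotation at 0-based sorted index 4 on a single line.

Answer: f$DDB

Derivation:
All 5 rotations (rotation i = S[i:]+S[:i]):
  rot[0] = DDBf$
  rot[1] = DBf$D
  rot[2] = Bf$DD
  rot[3] = f$DDB
  rot[4] = $DDBf
Sorted (with $ < everything):
  sorted[0] = $DDBf
  sorted[1] = Bf$DD
  sorted[2] = DBf$D
  sorted[3] = DDBf$
  sorted[4] = f$DDB
sorted[4] = f$DDB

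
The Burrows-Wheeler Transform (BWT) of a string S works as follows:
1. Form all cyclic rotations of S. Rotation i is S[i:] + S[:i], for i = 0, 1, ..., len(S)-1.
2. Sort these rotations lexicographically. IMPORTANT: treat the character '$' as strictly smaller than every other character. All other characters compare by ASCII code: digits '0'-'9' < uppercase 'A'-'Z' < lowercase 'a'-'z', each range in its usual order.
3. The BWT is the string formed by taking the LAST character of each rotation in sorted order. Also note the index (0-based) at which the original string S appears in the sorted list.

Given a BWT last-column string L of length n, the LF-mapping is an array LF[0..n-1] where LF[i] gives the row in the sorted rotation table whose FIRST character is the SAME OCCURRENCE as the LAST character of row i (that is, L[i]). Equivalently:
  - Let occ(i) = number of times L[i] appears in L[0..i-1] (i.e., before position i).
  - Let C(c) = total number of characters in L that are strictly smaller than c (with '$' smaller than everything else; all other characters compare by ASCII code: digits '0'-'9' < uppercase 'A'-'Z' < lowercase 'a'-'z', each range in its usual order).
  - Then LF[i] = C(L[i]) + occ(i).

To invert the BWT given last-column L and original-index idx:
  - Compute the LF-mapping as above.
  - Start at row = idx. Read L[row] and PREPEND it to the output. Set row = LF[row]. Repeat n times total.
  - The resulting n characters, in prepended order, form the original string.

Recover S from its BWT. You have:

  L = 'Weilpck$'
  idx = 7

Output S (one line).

Answer: pickleW$

Derivation:
LF mapping: 1 3 4 6 7 2 5 0
Walk LF starting at row 7, prepending L[row]:
  step 1: row=7, L[7]='$', prepend. Next row=LF[7]=0
  step 2: row=0, L[0]='W', prepend. Next row=LF[0]=1
  step 3: row=1, L[1]='e', prepend. Next row=LF[1]=3
  step 4: row=3, L[3]='l', prepend. Next row=LF[3]=6
  step 5: row=6, L[6]='k', prepend. Next row=LF[6]=5
  step 6: row=5, L[5]='c', prepend. Next row=LF[5]=2
  step 7: row=2, L[2]='i', prepend. Next row=LF[2]=4
  step 8: row=4, L[4]='p', prepend. Next row=LF[4]=7
Reversed output: pickleW$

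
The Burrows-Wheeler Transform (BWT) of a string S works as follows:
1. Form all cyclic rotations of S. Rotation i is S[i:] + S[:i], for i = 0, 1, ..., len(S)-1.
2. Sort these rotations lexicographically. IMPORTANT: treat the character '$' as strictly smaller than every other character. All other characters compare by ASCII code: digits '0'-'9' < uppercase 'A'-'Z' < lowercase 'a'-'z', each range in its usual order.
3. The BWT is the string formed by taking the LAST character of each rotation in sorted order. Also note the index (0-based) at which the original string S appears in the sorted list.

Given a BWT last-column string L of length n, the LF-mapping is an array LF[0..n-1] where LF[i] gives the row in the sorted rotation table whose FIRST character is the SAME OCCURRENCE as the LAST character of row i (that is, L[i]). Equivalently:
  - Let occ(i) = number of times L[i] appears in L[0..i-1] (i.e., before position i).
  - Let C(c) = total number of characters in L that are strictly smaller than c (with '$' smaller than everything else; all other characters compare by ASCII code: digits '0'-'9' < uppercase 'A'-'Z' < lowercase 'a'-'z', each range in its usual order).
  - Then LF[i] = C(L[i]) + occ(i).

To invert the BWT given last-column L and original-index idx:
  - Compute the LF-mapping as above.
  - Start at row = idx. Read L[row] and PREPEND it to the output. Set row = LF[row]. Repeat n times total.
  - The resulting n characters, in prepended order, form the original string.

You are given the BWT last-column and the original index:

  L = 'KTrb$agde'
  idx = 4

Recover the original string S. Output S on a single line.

Answer: badgerTK$

Derivation:
LF mapping: 1 2 8 4 0 3 7 5 6
Walk LF starting at row 4, prepending L[row]:
  step 1: row=4, L[4]='$', prepend. Next row=LF[4]=0
  step 2: row=0, L[0]='K', prepend. Next row=LF[0]=1
  step 3: row=1, L[1]='T', prepend. Next row=LF[1]=2
  step 4: row=2, L[2]='r', prepend. Next row=LF[2]=8
  step 5: row=8, L[8]='e', prepend. Next row=LF[8]=6
  step 6: row=6, L[6]='g', prepend. Next row=LF[6]=7
  step 7: row=7, L[7]='d', prepend. Next row=LF[7]=5
  step 8: row=5, L[5]='a', prepend. Next row=LF[5]=3
  step 9: row=3, L[3]='b', prepend. Next row=LF[3]=4
Reversed output: badgerTK$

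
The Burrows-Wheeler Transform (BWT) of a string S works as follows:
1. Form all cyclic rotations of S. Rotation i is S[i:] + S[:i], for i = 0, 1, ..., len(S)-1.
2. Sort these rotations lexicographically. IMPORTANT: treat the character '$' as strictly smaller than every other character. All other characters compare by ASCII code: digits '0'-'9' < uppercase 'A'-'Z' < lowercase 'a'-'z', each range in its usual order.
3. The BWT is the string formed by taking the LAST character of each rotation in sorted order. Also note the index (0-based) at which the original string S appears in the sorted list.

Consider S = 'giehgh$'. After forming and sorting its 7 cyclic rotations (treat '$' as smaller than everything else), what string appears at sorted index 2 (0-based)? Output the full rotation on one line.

All 7 rotations (rotation i = S[i:]+S[:i]):
  rot[0] = giehgh$
  rot[1] = iehgh$g
  rot[2] = ehgh$gi
  rot[3] = hgh$gie
  rot[4] = gh$gieh
  rot[5] = h$giehg
  rot[6] = $giehgh
Sorted (with $ < everything):
  sorted[0] = $giehgh
  sorted[1] = ehgh$gi
  sorted[2] = gh$gieh
  sorted[3] = giehgh$
  sorted[4] = h$giehg
  sorted[5] = hgh$gie
  sorted[6] = iehgh$g
sorted[2] = gh$gieh

Answer: gh$gieh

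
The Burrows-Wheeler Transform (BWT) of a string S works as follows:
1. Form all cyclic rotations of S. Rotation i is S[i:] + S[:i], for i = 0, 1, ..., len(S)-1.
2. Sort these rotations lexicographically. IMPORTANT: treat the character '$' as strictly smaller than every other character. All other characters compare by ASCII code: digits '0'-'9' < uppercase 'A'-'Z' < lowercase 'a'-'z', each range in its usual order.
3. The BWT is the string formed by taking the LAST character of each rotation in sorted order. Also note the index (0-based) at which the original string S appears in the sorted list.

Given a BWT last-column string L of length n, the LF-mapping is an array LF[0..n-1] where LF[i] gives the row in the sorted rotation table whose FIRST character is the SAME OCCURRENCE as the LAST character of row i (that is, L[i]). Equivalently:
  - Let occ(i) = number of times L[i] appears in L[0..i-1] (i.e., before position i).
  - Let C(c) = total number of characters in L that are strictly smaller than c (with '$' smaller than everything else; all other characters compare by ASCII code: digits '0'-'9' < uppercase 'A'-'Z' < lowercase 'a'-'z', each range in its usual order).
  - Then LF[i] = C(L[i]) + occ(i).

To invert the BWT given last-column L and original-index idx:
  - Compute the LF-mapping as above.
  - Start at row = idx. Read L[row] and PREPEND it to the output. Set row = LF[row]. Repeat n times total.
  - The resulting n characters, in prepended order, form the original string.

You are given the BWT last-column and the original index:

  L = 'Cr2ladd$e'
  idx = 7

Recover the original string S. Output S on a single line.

LF mapping: 2 8 1 7 3 4 5 0 6
Walk LF starting at row 7, prepending L[row]:
  step 1: row=7, L[7]='$', prepend. Next row=LF[7]=0
  step 2: row=0, L[0]='C', prepend. Next row=LF[0]=2
  step 3: row=2, L[2]='2', prepend. Next row=LF[2]=1
  step 4: row=1, L[1]='r', prepend. Next row=LF[1]=8
  step 5: row=8, L[8]='e', prepend. Next row=LF[8]=6
  step 6: row=6, L[6]='d', prepend. Next row=LF[6]=5
  step 7: row=5, L[5]='d', prepend. Next row=LF[5]=4
  step 8: row=4, L[4]='a', prepend. Next row=LF[4]=3
  step 9: row=3, L[3]='l', prepend. Next row=LF[3]=7
Reversed output: ladder2C$

Answer: ladder2C$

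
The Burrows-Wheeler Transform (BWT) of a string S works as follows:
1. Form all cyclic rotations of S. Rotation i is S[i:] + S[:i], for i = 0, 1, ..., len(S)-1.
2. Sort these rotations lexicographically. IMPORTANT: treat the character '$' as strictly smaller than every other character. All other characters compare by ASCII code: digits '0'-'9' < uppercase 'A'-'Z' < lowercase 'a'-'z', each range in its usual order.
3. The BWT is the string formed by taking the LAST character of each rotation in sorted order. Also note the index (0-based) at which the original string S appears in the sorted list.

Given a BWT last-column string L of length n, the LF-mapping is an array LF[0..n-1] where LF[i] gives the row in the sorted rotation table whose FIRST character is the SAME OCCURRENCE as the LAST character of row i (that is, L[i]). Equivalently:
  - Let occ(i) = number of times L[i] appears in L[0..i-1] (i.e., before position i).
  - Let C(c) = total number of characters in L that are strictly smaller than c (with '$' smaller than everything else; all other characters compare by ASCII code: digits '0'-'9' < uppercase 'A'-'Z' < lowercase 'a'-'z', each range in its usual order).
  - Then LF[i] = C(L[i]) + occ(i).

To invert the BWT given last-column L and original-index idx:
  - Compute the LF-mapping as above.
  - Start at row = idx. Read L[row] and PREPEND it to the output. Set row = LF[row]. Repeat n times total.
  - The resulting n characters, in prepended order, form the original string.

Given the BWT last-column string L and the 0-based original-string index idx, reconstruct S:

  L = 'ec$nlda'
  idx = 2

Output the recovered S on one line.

LF mapping: 4 2 0 6 5 3 1
Walk LF starting at row 2, prepending L[row]:
  step 1: row=2, L[2]='$', prepend. Next row=LF[2]=0
  step 2: row=0, L[0]='e', prepend. Next row=LF[0]=4
  step 3: row=4, L[4]='l', prepend. Next row=LF[4]=5
  step 4: row=5, L[5]='d', prepend. Next row=LF[5]=3
  step 5: row=3, L[3]='n', prepend. Next row=LF[3]=6
  step 6: row=6, L[6]='a', prepend. Next row=LF[6]=1
  step 7: row=1, L[1]='c', prepend. Next row=LF[1]=2
Reversed output: candle$

Answer: candle$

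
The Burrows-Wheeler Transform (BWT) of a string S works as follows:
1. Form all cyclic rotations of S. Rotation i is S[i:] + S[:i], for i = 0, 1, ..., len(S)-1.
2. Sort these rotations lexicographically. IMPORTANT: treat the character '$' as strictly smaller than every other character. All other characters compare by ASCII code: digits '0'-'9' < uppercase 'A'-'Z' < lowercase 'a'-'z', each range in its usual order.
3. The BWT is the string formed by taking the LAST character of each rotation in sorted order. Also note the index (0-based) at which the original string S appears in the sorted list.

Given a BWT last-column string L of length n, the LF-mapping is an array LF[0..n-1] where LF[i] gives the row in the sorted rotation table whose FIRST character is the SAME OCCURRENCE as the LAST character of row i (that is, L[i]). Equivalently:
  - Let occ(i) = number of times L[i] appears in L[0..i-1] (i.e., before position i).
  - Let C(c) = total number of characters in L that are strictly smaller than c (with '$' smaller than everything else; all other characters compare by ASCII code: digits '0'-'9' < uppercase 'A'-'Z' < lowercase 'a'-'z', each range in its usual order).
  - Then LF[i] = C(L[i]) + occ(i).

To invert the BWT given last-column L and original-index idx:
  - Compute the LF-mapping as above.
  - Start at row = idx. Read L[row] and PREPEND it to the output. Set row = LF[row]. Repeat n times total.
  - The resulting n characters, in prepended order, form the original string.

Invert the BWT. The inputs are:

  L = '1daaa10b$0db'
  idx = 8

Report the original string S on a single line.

Answer: ba1a0bdd0a1$

Derivation:
LF mapping: 3 10 5 6 7 4 1 8 0 2 11 9
Walk LF starting at row 8, prepending L[row]:
  step 1: row=8, L[8]='$', prepend. Next row=LF[8]=0
  step 2: row=0, L[0]='1', prepend. Next row=LF[0]=3
  step 3: row=3, L[3]='a', prepend. Next row=LF[3]=6
  step 4: row=6, L[6]='0', prepend. Next row=LF[6]=1
  step 5: row=1, L[1]='d', prepend. Next row=LF[1]=10
  step 6: row=10, L[10]='d', prepend. Next row=LF[10]=11
  step 7: row=11, L[11]='b', prepend. Next row=LF[11]=9
  step 8: row=9, L[9]='0', prepend. Next row=LF[9]=2
  step 9: row=2, L[2]='a', prepend. Next row=LF[2]=5
  step 10: row=5, L[5]='1', prepend. Next row=LF[5]=4
  step 11: row=4, L[4]='a', prepend. Next row=LF[4]=7
  step 12: row=7, L[7]='b', prepend. Next row=LF[7]=8
Reversed output: ba1a0bdd0a1$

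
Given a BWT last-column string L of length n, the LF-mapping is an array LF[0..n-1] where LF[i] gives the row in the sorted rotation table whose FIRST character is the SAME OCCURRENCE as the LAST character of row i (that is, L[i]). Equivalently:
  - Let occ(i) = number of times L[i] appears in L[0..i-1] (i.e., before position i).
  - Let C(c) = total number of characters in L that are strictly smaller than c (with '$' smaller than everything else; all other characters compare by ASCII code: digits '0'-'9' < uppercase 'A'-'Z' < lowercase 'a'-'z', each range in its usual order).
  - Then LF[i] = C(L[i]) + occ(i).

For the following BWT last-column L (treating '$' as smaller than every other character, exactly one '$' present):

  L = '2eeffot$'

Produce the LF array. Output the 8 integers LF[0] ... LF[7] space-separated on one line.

Char counts: '$':1, '2':1, 'e':2, 'f':2, 'o':1, 't':1
C (first-col start): C('$')=0, C('2')=1, C('e')=2, C('f')=4, C('o')=6, C('t')=7
L[0]='2': occ=0, LF[0]=C('2')+0=1+0=1
L[1]='e': occ=0, LF[1]=C('e')+0=2+0=2
L[2]='e': occ=1, LF[2]=C('e')+1=2+1=3
L[3]='f': occ=0, LF[3]=C('f')+0=4+0=4
L[4]='f': occ=1, LF[4]=C('f')+1=4+1=5
L[5]='o': occ=0, LF[5]=C('o')+0=6+0=6
L[6]='t': occ=0, LF[6]=C('t')+0=7+0=7
L[7]='$': occ=0, LF[7]=C('$')+0=0+0=0

Answer: 1 2 3 4 5 6 7 0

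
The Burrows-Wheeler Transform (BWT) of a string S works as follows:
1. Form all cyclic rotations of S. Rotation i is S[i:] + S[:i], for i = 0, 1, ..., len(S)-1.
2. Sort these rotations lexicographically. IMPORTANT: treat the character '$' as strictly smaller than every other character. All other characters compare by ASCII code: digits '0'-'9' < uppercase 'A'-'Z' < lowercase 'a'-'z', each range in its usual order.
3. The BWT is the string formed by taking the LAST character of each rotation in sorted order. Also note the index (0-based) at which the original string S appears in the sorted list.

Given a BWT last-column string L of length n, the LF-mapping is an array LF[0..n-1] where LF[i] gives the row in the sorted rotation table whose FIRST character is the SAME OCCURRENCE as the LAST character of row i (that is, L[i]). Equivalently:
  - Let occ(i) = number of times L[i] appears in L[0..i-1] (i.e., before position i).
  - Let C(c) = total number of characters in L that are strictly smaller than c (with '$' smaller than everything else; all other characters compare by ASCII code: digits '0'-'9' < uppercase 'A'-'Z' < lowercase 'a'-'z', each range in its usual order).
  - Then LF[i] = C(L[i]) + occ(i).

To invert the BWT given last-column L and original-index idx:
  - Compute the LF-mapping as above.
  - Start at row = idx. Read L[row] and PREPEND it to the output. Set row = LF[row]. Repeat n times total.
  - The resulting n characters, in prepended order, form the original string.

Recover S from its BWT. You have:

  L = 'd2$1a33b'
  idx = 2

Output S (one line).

Answer: 213a3bd$

Derivation:
LF mapping: 7 2 0 1 5 3 4 6
Walk LF starting at row 2, prepending L[row]:
  step 1: row=2, L[2]='$', prepend. Next row=LF[2]=0
  step 2: row=0, L[0]='d', prepend. Next row=LF[0]=7
  step 3: row=7, L[7]='b', prepend. Next row=LF[7]=6
  step 4: row=6, L[6]='3', prepend. Next row=LF[6]=4
  step 5: row=4, L[4]='a', prepend. Next row=LF[4]=5
  step 6: row=5, L[5]='3', prepend. Next row=LF[5]=3
  step 7: row=3, L[3]='1', prepend. Next row=LF[3]=1
  step 8: row=1, L[1]='2', prepend. Next row=LF[1]=2
Reversed output: 213a3bd$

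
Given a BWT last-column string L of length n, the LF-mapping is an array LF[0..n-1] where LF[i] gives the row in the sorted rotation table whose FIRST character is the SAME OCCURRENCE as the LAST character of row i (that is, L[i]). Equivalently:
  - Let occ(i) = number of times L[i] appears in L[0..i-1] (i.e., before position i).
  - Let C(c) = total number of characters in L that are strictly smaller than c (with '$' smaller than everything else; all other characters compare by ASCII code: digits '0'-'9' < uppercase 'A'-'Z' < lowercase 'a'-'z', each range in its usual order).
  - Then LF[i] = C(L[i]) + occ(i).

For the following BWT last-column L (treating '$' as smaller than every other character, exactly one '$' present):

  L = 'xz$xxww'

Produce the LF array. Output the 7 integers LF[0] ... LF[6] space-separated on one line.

Char counts: '$':1, 'w':2, 'x':3, 'z':1
C (first-col start): C('$')=0, C('w')=1, C('x')=3, C('z')=6
L[0]='x': occ=0, LF[0]=C('x')+0=3+0=3
L[1]='z': occ=0, LF[1]=C('z')+0=6+0=6
L[2]='$': occ=0, LF[2]=C('$')+0=0+0=0
L[3]='x': occ=1, LF[3]=C('x')+1=3+1=4
L[4]='x': occ=2, LF[4]=C('x')+2=3+2=5
L[5]='w': occ=0, LF[5]=C('w')+0=1+0=1
L[6]='w': occ=1, LF[6]=C('w')+1=1+1=2

Answer: 3 6 0 4 5 1 2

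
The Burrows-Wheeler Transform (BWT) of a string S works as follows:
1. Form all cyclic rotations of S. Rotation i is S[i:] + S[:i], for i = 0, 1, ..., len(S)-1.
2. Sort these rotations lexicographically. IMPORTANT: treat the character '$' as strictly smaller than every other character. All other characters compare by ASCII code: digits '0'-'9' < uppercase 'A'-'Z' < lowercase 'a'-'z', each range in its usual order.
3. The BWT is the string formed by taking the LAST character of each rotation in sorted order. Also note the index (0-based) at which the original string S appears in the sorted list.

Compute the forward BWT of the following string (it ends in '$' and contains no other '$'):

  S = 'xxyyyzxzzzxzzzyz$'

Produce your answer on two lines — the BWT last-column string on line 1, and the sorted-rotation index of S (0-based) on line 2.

Answer: z$xzzxyzyyyzzzzxx
1

Derivation:
All 17 rotations (rotation i = S[i:]+S[:i]):
  rot[0] = xxyyyzxzzzxzzzyz$
  rot[1] = xyyyzxzzzxzzzyz$x
  rot[2] = yyyzxzzzxzzzyz$xx
  rot[3] = yyzxzzzxzzzyz$xxy
  rot[4] = yzxzzzxzzzyz$xxyy
  rot[5] = zxzzzxzzzyz$xxyyy
  rot[6] = xzzzxzzzyz$xxyyyz
  rot[7] = zzzxzzzyz$xxyyyzx
  rot[8] = zzxzzzyz$xxyyyzxz
  rot[9] = zxzzzyz$xxyyyzxzz
  rot[10] = xzzzyz$xxyyyzxzzz
  rot[11] = zzzyz$xxyyyzxzzzx
  rot[12] = zzyz$xxyyyzxzzzxz
  rot[13] = zyz$xxyyyzxzzzxzz
  rot[14] = yz$xxyyyzxzzzxzzz
  rot[15] = z$xxyyyzxzzzxzzzy
  rot[16] = $xxyyyzxzzzxzzzyz
Sorted (with $ < everything):
  sorted[0] = $xxyyyzxzzzxzzzyz  (last char: 'z')
  sorted[1] = xxyyyzxzzzxzzzyz$  (last char: '$')
  sorted[2] = xyyyzxzzzxzzzyz$x  (last char: 'x')
  sorted[3] = xzzzxzzzyz$xxyyyz  (last char: 'z')
  sorted[4] = xzzzyz$xxyyyzxzzz  (last char: 'z')
  sorted[5] = yyyzxzzzxzzzyz$xx  (last char: 'x')
  sorted[6] = yyzxzzzxzzzyz$xxy  (last char: 'y')
  sorted[7] = yz$xxyyyzxzzzxzzz  (last char: 'z')
  sorted[8] = yzxzzzxzzzyz$xxyy  (last char: 'y')
  sorted[9] = z$xxyyyzxzzzxzzzy  (last char: 'y')
  sorted[10] = zxzzzxzzzyz$xxyyy  (last char: 'y')
  sorted[11] = zxzzzyz$xxyyyzxzz  (last char: 'z')
  sorted[12] = zyz$xxyyyzxzzzxzz  (last char: 'z')
  sorted[13] = zzxzzzyz$xxyyyzxz  (last char: 'z')
  sorted[14] = zzyz$xxyyyzxzzzxz  (last char: 'z')
  sorted[15] = zzzxzzzyz$xxyyyzx  (last char: 'x')
  sorted[16] = zzzyz$xxyyyzxzzzx  (last char: 'x')
Last column: z$xzzxyzyyyzzzzxx
Original string S is at sorted index 1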